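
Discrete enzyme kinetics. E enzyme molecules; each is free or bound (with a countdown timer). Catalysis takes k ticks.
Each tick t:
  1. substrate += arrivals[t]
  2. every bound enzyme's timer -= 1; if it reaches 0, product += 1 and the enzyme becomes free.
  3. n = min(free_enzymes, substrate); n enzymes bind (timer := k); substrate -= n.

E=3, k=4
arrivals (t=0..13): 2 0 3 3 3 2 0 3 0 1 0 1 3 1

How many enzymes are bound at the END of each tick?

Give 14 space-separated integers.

t=0: arr=2 -> substrate=0 bound=2 product=0
t=1: arr=0 -> substrate=0 bound=2 product=0
t=2: arr=3 -> substrate=2 bound=3 product=0
t=3: arr=3 -> substrate=5 bound=3 product=0
t=4: arr=3 -> substrate=6 bound=3 product=2
t=5: arr=2 -> substrate=8 bound=3 product=2
t=6: arr=0 -> substrate=7 bound=3 product=3
t=7: arr=3 -> substrate=10 bound=3 product=3
t=8: arr=0 -> substrate=8 bound=3 product=5
t=9: arr=1 -> substrate=9 bound=3 product=5
t=10: arr=0 -> substrate=8 bound=3 product=6
t=11: arr=1 -> substrate=9 bound=3 product=6
t=12: arr=3 -> substrate=10 bound=3 product=8
t=13: arr=1 -> substrate=11 bound=3 product=8

Answer: 2 2 3 3 3 3 3 3 3 3 3 3 3 3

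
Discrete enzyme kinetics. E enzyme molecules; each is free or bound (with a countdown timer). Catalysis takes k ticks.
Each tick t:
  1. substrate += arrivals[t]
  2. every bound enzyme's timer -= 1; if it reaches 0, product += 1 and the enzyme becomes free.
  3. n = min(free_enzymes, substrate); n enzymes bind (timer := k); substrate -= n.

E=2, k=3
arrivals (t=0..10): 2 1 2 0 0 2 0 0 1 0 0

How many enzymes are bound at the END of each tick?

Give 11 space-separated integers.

t=0: arr=2 -> substrate=0 bound=2 product=0
t=1: arr=1 -> substrate=1 bound=2 product=0
t=2: arr=2 -> substrate=3 bound=2 product=0
t=3: arr=0 -> substrate=1 bound=2 product=2
t=4: arr=0 -> substrate=1 bound=2 product=2
t=5: arr=2 -> substrate=3 bound=2 product=2
t=6: arr=0 -> substrate=1 bound=2 product=4
t=7: arr=0 -> substrate=1 bound=2 product=4
t=8: arr=1 -> substrate=2 bound=2 product=4
t=9: arr=0 -> substrate=0 bound=2 product=6
t=10: arr=0 -> substrate=0 bound=2 product=6

Answer: 2 2 2 2 2 2 2 2 2 2 2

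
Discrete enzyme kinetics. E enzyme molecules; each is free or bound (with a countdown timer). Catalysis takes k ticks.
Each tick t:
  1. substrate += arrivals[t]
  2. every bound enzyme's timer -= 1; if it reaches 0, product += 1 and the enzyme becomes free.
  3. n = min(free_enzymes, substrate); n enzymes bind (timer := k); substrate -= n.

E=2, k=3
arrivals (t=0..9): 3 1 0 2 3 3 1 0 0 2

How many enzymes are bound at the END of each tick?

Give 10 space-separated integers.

Answer: 2 2 2 2 2 2 2 2 2 2

Derivation:
t=0: arr=3 -> substrate=1 bound=2 product=0
t=1: arr=1 -> substrate=2 bound=2 product=0
t=2: arr=0 -> substrate=2 bound=2 product=0
t=3: arr=2 -> substrate=2 bound=2 product=2
t=4: arr=3 -> substrate=5 bound=2 product=2
t=5: arr=3 -> substrate=8 bound=2 product=2
t=6: arr=1 -> substrate=7 bound=2 product=4
t=7: arr=0 -> substrate=7 bound=2 product=4
t=8: arr=0 -> substrate=7 bound=2 product=4
t=9: arr=2 -> substrate=7 bound=2 product=6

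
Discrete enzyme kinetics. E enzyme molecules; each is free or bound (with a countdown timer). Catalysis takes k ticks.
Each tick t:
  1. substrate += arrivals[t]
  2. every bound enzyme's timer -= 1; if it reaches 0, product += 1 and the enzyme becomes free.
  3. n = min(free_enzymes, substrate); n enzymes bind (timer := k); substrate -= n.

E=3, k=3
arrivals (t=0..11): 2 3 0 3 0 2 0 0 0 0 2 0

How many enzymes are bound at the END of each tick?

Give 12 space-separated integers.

Answer: 2 3 3 3 3 3 3 3 3 2 3 3

Derivation:
t=0: arr=2 -> substrate=0 bound=2 product=0
t=1: arr=3 -> substrate=2 bound=3 product=0
t=2: arr=0 -> substrate=2 bound=3 product=0
t=3: arr=3 -> substrate=3 bound=3 product=2
t=4: arr=0 -> substrate=2 bound=3 product=3
t=5: arr=2 -> substrate=4 bound=3 product=3
t=6: arr=0 -> substrate=2 bound=3 product=5
t=7: arr=0 -> substrate=1 bound=3 product=6
t=8: arr=0 -> substrate=1 bound=3 product=6
t=9: arr=0 -> substrate=0 bound=2 product=8
t=10: arr=2 -> substrate=0 bound=3 product=9
t=11: arr=0 -> substrate=0 bound=3 product=9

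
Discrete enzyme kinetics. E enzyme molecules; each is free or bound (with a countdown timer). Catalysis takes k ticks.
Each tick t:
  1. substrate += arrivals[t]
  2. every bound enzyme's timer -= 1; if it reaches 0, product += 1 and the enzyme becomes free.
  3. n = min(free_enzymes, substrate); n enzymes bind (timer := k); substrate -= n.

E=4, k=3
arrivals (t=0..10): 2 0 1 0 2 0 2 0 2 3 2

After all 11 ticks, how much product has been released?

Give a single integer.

Answer: 7

Derivation:
t=0: arr=2 -> substrate=0 bound=2 product=0
t=1: arr=0 -> substrate=0 bound=2 product=0
t=2: arr=1 -> substrate=0 bound=3 product=0
t=3: arr=0 -> substrate=0 bound=1 product=2
t=4: arr=2 -> substrate=0 bound=3 product=2
t=5: arr=0 -> substrate=0 bound=2 product=3
t=6: arr=2 -> substrate=0 bound=4 product=3
t=7: arr=0 -> substrate=0 bound=2 product=5
t=8: arr=2 -> substrate=0 bound=4 product=5
t=9: arr=3 -> substrate=1 bound=4 product=7
t=10: arr=2 -> substrate=3 bound=4 product=7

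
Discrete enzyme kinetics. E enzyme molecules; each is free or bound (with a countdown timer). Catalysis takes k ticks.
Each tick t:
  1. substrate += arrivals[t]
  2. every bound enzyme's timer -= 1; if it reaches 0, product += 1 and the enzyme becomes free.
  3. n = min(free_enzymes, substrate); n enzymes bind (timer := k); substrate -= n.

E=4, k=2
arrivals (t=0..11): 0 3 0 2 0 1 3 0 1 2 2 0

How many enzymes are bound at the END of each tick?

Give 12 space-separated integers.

t=0: arr=0 -> substrate=0 bound=0 product=0
t=1: arr=3 -> substrate=0 bound=3 product=0
t=2: arr=0 -> substrate=0 bound=3 product=0
t=3: arr=2 -> substrate=0 bound=2 product=3
t=4: arr=0 -> substrate=0 bound=2 product=3
t=5: arr=1 -> substrate=0 bound=1 product=5
t=6: arr=3 -> substrate=0 bound=4 product=5
t=7: arr=0 -> substrate=0 bound=3 product=6
t=8: arr=1 -> substrate=0 bound=1 product=9
t=9: arr=2 -> substrate=0 bound=3 product=9
t=10: arr=2 -> substrate=0 bound=4 product=10
t=11: arr=0 -> substrate=0 bound=2 product=12

Answer: 0 3 3 2 2 1 4 3 1 3 4 2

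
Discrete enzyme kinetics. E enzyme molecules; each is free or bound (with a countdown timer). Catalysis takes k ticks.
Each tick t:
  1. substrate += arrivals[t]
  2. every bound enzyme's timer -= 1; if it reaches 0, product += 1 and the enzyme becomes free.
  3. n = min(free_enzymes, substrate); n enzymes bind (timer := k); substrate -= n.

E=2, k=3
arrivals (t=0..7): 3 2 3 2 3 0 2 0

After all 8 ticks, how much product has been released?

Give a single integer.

Answer: 4

Derivation:
t=0: arr=3 -> substrate=1 bound=2 product=0
t=1: arr=2 -> substrate=3 bound=2 product=0
t=2: arr=3 -> substrate=6 bound=2 product=0
t=3: arr=2 -> substrate=6 bound=2 product=2
t=4: arr=3 -> substrate=9 bound=2 product=2
t=5: arr=0 -> substrate=9 bound=2 product=2
t=6: arr=2 -> substrate=9 bound=2 product=4
t=7: arr=0 -> substrate=9 bound=2 product=4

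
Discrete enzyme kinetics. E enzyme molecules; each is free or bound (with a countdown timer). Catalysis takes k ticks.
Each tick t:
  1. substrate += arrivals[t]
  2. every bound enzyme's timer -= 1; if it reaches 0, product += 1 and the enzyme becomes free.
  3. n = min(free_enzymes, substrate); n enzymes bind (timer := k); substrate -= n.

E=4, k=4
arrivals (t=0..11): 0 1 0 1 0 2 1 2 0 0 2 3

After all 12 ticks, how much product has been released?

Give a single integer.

t=0: arr=0 -> substrate=0 bound=0 product=0
t=1: arr=1 -> substrate=0 bound=1 product=0
t=2: arr=0 -> substrate=0 bound=1 product=0
t=3: arr=1 -> substrate=0 bound=2 product=0
t=4: arr=0 -> substrate=0 bound=2 product=0
t=5: arr=2 -> substrate=0 bound=3 product=1
t=6: arr=1 -> substrate=0 bound=4 product=1
t=7: arr=2 -> substrate=1 bound=4 product=2
t=8: arr=0 -> substrate=1 bound=4 product=2
t=9: arr=0 -> substrate=0 bound=3 product=4
t=10: arr=2 -> substrate=0 bound=4 product=5
t=11: arr=3 -> substrate=2 bound=4 product=6

Answer: 6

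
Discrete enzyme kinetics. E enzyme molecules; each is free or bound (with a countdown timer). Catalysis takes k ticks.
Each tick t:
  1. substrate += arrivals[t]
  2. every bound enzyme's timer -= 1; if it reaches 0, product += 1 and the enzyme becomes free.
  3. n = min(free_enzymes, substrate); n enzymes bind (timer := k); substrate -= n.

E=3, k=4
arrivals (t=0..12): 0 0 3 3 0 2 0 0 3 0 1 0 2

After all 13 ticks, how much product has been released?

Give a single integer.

t=0: arr=0 -> substrate=0 bound=0 product=0
t=1: arr=0 -> substrate=0 bound=0 product=0
t=2: arr=3 -> substrate=0 bound=3 product=0
t=3: arr=3 -> substrate=3 bound=3 product=0
t=4: arr=0 -> substrate=3 bound=3 product=0
t=5: arr=2 -> substrate=5 bound=3 product=0
t=6: arr=0 -> substrate=2 bound=3 product=3
t=7: arr=0 -> substrate=2 bound=3 product=3
t=8: arr=3 -> substrate=5 bound=3 product=3
t=9: arr=0 -> substrate=5 bound=3 product=3
t=10: arr=1 -> substrate=3 bound=3 product=6
t=11: arr=0 -> substrate=3 bound=3 product=6
t=12: arr=2 -> substrate=5 bound=3 product=6

Answer: 6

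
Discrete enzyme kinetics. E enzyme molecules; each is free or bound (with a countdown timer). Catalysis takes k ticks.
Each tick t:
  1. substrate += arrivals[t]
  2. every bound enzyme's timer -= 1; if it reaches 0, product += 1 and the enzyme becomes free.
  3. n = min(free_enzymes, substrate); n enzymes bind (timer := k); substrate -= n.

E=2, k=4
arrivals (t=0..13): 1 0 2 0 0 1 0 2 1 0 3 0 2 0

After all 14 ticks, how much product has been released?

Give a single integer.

Answer: 5

Derivation:
t=0: arr=1 -> substrate=0 bound=1 product=0
t=1: arr=0 -> substrate=0 bound=1 product=0
t=2: arr=2 -> substrate=1 bound=2 product=0
t=3: arr=0 -> substrate=1 bound=2 product=0
t=4: arr=0 -> substrate=0 bound=2 product=1
t=5: arr=1 -> substrate=1 bound=2 product=1
t=6: arr=0 -> substrate=0 bound=2 product=2
t=7: arr=2 -> substrate=2 bound=2 product=2
t=8: arr=1 -> substrate=2 bound=2 product=3
t=9: arr=0 -> substrate=2 bound=2 product=3
t=10: arr=3 -> substrate=4 bound=2 product=4
t=11: arr=0 -> substrate=4 bound=2 product=4
t=12: arr=2 -> substrate=5 bound=2 product=5
t=13: arr=0 -> substrate=5 bound=2 product=5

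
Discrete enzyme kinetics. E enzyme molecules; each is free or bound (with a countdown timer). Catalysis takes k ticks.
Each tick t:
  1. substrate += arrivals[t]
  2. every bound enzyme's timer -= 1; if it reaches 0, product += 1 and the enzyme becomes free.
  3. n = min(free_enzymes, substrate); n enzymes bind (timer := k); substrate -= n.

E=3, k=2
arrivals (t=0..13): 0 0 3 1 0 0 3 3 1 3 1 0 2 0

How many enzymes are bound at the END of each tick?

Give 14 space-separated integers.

Answer: 0 0 3 3 1 1 3 3 3 3 3 3 3 3

Derivation:
t=0: arr=0 -> substrate=0 bound=0 product=0
t=1: arr=0 -> substrate=0 bound=0 product=0
t=2: arr=3 -> substrate=0 bound=3 product=0
t=3: arr=1 -> substrate=1 bound=3 product=0
t=4: arr=0 -> substrate=0 bound=1 product=3
t=5: arr=0 -> substrate=0 bound=1 product=3
t=6: arr=3 -> substrate=0 bound=3 product=4
t=7: arr=3 -> substrate=3 bound=3 product=4
t=8: arr=1 -> substrate=1 bound=3 product=7
t=9: arr=3 -> substrate=4 bound=3 product=7
t=10: arr=1 -> substrate=2 bound=3 product=10
t=11: arr=0 -> substrate=2 bound=3 product=10
t=12: arr=2 -> substrate=1 bound=3 product=13
t=13: arr=0 -> substrate=1 bound=3 product=13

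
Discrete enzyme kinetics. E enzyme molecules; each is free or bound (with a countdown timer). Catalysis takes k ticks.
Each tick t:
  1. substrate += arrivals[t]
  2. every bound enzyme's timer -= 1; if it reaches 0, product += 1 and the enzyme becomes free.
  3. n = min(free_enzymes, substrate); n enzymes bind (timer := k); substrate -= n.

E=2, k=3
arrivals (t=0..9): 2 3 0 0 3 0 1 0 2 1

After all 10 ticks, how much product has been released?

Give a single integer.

t=0: arr=2 -> substrate=0 bound=2 product=0
t=1: arr=3 -> substrate=3 bound=2 product=0
t=2: arr=0 -> substrate=3 bound=2 product=0
t=3: arr=0 -> substrate=1 bound=2 product=2
t=4: arr=3 -> substrate=4 bound=2 product=2
t=5: arr=0 -> substrate=4 bound=2 product=2
t=6: arr=1 -> substrate=3 bound=2 product=4
t=7: arr=0 -> substrate=3 bound=2 product=4
t=8: arr=2 -> substrate=5 bound=2 product=4
t=9: arr=1 -> substrate=4 bound=2 product=6

Answer: 6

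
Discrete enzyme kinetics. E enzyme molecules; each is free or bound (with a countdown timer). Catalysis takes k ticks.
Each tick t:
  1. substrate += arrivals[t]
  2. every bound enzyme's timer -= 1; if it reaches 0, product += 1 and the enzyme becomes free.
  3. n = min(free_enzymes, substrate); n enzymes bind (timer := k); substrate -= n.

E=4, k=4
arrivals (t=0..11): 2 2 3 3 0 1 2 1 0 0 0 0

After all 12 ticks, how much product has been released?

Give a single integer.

Answer: 8

Derivation:
t=0: arr=2 -> substrate=0 bound=2 product=0
t=1: arr=2 -> substrate=0 bound=4 product=0
t=2: arr=3 -> substrate=3 bound=4 product=0
t=3: arr=3 -> substrate=6 bound=4 product=0
t=4: arr=0 -> substrate=4 bound=4 product=2
t=5: arr=1 -> substrate=3 bound=4 product=4
t=6: arr=2 -> substrate=5 bound=4 product=4
t=7: arr=1 -> substrate=6 bound=4 product=4
t=8: arr=0 -> substrate=4 bound=4 product=6
t=9: arr=0 -> substrate=2 bound=4 product=8
t=10: arr=0 -> substrate=2 bound=4 product=8
t=11: arr=0 -> substrate=2 bound=4 product=8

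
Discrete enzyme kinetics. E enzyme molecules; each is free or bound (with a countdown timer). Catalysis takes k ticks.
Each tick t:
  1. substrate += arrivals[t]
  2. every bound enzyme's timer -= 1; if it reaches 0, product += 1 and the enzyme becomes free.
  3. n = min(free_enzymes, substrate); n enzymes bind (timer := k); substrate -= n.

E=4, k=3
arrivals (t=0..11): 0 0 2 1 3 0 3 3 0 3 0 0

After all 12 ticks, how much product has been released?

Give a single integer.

t=0: arr=0 -> substrate=0 bound=0 product=0
t=1: arr=0 -> substrate=0 bound=0 product=0
t=2: arr=2 -> substrate=0 bound=2 product=0
t=3: arr=1 -> substrate=0 bound=3 product=0
t=4: arr=3 -> substrate=2 bound=4 product=0
t=5: arr=0 -> substrate=0 bound=4 product=2
t=6: arr=3 -> substrate=2 bound=4 product=3
t=7: arr=3 -> substrate=4 bound=4 product=4
t=8: arr=0 -> substrate=2 bound=4 product=6
t=9: arr=3 -> substrate=4 bound=4 product=7
t=10: arr=0 -> substrate=3 bound=4 product=8
t=11: arr=0 -> substrate=1 bound=4 product=10

Answer: 10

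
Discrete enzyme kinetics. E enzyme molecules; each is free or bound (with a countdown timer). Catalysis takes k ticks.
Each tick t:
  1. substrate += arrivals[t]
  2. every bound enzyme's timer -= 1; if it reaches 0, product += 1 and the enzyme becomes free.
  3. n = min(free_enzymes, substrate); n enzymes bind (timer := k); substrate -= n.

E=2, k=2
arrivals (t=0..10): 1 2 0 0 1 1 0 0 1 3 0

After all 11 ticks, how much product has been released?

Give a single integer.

t=0: arr=1 -> substrate=0 bound=1 product=0
t=1: arr=2 -> substrate=1 bound=2 product=0
t=2: arr=0 -> substrate=0 bound=2 product=1
t=3: arr=0 -> substrate=0 bound=1 product=2
t=4: arr=1 -> substrate=0 bound=1 product=3
t=5: arr=1 -> substrate=0 bound=2 product=3
t=6: arr=0 -> substrate=0 bound=1 product=4
t=7: arr=0 -> substrate=0 bound=0 product=5
t=8: arr=1 -> substrate=0 bound=1 product=5
t=9: arr=3 -> substrate=2 bound=2 product=5
t=10: arr=0 -> substrate=1 bound=2 product=6

Answer: 6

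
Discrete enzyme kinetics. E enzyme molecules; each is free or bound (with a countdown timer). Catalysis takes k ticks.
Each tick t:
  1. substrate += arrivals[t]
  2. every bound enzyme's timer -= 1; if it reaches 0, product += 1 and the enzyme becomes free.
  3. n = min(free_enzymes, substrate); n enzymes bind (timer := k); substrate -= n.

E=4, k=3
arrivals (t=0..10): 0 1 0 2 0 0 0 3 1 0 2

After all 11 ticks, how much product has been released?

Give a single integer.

Answer: 6

Derivation:
t=0: arr=0 -> substrate=0 bound=0 product=0
t=1: arr=1 -> substrate=0 bound=1 product=0
t=2: arr=0 -> substrate=0 bound=1 product=0
t=3: arr=2 -> substrate=0 bound=3 product=0
t=4: arr=0 -> substrate=0 bound=2 product=1
t=5: arr=0 -> substrate=0 bound=2 product=1
t=6: arr=0 -> substrate=0 bound=0 product=3
t=7: arr=3 -> substrate=0 bound=3 product=3
t=8: arr=1 -> substrate=0 bound=4 product=3
t=9: arr=0 -> substrate=0 bound=4 product=3
t=10: arr=2 -> substrate=0 bound=3 product=6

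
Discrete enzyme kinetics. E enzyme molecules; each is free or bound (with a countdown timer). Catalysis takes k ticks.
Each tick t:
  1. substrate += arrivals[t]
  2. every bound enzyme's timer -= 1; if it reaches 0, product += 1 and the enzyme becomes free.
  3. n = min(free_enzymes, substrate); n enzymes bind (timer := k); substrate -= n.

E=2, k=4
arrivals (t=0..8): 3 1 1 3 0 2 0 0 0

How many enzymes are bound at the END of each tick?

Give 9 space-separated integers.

t=0: arr=3 -> substrate=1 bound=2 product=0
t=1: arr=1 -> substrate=2 bound=2 product=0
t=2: arr=1 -> substrate=3 bound=2 product=0
t=3: arr=3 -> substrate=6 bound=2 product=0
t=4: arr=0 -> substrate=4 bound=2 product=2
t=5: arr=2 -> substrate=6 bound=2 product=2
t=6: arr=0 -> substrate=6 bound=2 product=2
t=7: arr=0 -> substrate=6 bound=2 product=2
t=8: arr=0 -> substrate=4 bound=2 product=4

Answer: 2 2 2 2 2 2 2 2 2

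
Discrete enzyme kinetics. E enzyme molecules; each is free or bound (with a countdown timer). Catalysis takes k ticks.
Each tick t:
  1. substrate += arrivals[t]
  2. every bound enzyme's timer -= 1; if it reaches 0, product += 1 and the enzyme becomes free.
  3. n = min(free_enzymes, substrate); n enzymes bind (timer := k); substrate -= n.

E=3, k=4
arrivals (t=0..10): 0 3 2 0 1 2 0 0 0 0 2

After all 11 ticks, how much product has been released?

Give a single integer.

t=0: arr=0 -> substrate=0 bound=0 product=0
t=1: arr=3 -> substrate=0 bound=3 product=0
t=2: arr=2 -> substrate=2 bound=3 product=0
t=3: arr=0 -> substrate=2 bound=3 product=0
t=4: arr=1 -> substrate=3 bound=3 product=0
t=5: arr=2 -> substrate=2 bound=3 product=3
t=6: arr=0 -> substrate=2 bound=3 product=3
t=7: arr=0 -> substrate=2 bound=3 product=3
t=8: arr=0 -> substrate=2 bound=3 product=3
t=9: arr=0 -> substrate=0 bound=2 product=6
t=10: arr=2 -> substrate=1 bound=3 product=6

Answer: 6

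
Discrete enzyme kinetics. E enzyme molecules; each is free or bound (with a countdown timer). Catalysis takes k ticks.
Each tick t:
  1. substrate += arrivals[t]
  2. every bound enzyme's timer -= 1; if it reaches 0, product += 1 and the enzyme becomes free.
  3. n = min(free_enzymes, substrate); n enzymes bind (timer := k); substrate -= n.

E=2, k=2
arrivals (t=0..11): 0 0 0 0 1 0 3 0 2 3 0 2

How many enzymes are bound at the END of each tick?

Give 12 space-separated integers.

t=0: arr=0 -> substrate=0 bound=0 product=0
t=1: arr=0 -> substrate=0 bound=0 product=0
t=2: arr=0 -> substrate=0 bound=0 product=0
t=3: arr=0 -> substrate=0 bound=0 product=0
t=4: arr=1 -> substrate=0 bound=1 product=0
t=5: arr=0 -> substrate=0 bound=1 product=0
t=6: arr=3 -> substrate=1 bound=2 product=1
t=7: arr=0 -> substrate=1 bound=2 product=1
t=8: arr=2 -> substrate=1 bound=2 product=3
t=9: arr=3 -> substrate=4 bound=2 product=3
t=10: arr=0 -> substrate=2 bound=2 product=5
t=11: arr=2 -> substrate=4 bound=2 product=5

Answer: 0 0 0 0 1 1 2 2 2 2 2 2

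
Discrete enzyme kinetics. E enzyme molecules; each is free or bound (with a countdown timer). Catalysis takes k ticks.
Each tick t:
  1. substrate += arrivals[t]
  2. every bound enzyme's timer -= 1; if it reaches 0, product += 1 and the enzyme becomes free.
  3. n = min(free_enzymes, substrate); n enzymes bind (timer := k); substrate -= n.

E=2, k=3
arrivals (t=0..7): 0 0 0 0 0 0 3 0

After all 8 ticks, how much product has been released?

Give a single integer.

t=0: arr=0 -> substrate=0 bound=0 product=0
t=1: arr=0 -> substrate=0 bound=0 product=0
t=2: arr=0 -> substrate=0 bound=0 product=0
t=3: arr=0 -> substrate=0 bound=0 product=0
t=4: arr=0 -> substrate=0 bound=0 product=0
t=5: arr=0 -> substrate=0 bound=0 product=0
t=6: arr=3 -> substrate=1 bound=2 product=0
t=7: arr=0 -> substrate=1 bound=2 product=0

Answer: 0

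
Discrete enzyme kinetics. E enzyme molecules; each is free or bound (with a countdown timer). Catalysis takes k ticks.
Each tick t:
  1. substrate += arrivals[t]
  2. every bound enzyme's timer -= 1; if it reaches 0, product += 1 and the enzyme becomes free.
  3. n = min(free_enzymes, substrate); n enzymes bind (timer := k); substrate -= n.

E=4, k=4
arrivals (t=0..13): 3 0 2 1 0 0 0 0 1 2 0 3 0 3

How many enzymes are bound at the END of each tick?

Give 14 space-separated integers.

t=0: arr=3 -> substrate=0 bound=3 product=0
t=1: arr=0 -> substrate=0 bound=3 product=0
t=2: arr=2 -> substrate=1 bound=4 product=0
t=3: arr=1 -> substrate=2 bound=4 product=0
t=4: arr=0 -> substrate=0 bound=3 product=3
t=5: arr=0 -> substrate=0 bound=3 product=3
t=6: arr=0 -> substrate=0 bound=2 product=4
t=7: arr=0 -> substrate=0 bound=2 product=4
t=8: arr=1 -> substrate=0 bound=1 product=6
t=9: arr=2 -> substrate=0 bound=3 product=6
t=10: arr=0 -> substrate=0 bound=3 product=6
t=11: arr=3 -> substrate=2 bound=4 product=6
t=12: arr=0 -> substrate=1 bound=4 product=7
t=13: arr=3 -> substrate=2 bound=4 product=9

Answer: 3 3 4 4 3 3 2 2 1 3 3 4 4 4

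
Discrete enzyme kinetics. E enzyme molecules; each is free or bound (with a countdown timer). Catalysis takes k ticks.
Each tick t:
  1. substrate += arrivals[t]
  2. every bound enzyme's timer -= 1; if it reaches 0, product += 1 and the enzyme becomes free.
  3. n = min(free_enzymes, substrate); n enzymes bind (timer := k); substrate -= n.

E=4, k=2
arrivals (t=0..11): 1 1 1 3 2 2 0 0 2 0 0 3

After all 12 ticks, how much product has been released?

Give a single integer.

Answer: 12

Derivation:
t=0: arr=1 -> substrate=0 bound=1 product=0
t=1: arr=1 -> substrate=0 bound=2 product=0
t=2: arr=1 -> substrate=0 bound=2 product=1
t=3: arr=3 -> substrate=0 bound=4 product=2
t=4: arr=2 -> substrate=1 bound=4 product=3
t=5: arr=2 -> substrate=0 bound=4 product=6
t=6: arr=0 -> substrate=0 bound=3 product=7
t=7: arr=0 -> substrate=0 bound=0 product=10
t=8: arr=2 -> substrate=0 bound=2 product=10
t=9: arr=0 -> substrate=0 bound=2 product=10
t=10: arr=0 -> substrate=0 bound=0 product=12
t=11: arr=3 -> substrate=0 bound=3 product=12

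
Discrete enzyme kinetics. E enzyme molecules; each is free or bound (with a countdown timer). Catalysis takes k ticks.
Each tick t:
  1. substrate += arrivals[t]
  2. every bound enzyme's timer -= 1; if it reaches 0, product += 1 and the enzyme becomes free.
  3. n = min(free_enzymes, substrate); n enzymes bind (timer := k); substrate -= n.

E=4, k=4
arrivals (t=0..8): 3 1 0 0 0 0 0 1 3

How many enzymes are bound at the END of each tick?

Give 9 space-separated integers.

Answer: 3 4 4 4 1 0 0 1 4

Derivation:
t=0: arr=3 -> substrate=0 bound=3 product=0
t=1: arr=1 -> substrate=0 bound=4 product=0
t=2: arr=0 -> substrate=0 bound=4 product=0
t=3: arr=0 -> substrate=0 bound=4 product=0
t=4: arr=0 -> substrate=0 bound=1 product=3
t=5: arr=0 -> substrate=0 bound=0 product=4
t=6: arr=0 -> substrate=0 bound=0 product=4
t=7: arr=1 -> substrate=0 bound=1 product=4
t=8: arr=3 -> substrate=0 bound=4 product=4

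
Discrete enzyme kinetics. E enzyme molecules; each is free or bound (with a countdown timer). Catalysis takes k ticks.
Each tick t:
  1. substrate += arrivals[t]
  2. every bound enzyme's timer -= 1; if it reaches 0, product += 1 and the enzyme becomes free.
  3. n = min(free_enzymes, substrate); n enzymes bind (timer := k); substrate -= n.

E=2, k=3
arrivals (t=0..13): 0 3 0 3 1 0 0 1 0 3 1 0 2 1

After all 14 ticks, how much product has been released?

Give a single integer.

Answer: 8

Derivation:
t=0: arr=0 -> substrate=0 bound=0 product=0
t=1: arr=3 -> substrate=1 bound=2 product=0
t=2: arr=0 -> substrate=1 bound=2 product=0
t=3: arr=3 -> substrate=4 bound=2 product=0
t=4: arr=1 -> substrate=3 bound=2 product=2
t=5: arr=0 -> substrate=3 bound=2 product=2
t=6: arr=0 -> substrate=3 bound=2 product=2
t=7: arr=1 -> substrate=2 bound=2 product=4
t=8: arr=0 -> substrate=2 bound=2 product=4
t=9: arr=3 -> substrate=5 bound=2 product=4
t=10: arr=1 -> substrate=4 bound=2 product=6
t=11: arr=0 -> substrate=4 bound=2 product=6
t=12: arr=2 -> substrate=6 bound=2 product=6
t=13: arr=1 -> substrate=5 bound=2 product=8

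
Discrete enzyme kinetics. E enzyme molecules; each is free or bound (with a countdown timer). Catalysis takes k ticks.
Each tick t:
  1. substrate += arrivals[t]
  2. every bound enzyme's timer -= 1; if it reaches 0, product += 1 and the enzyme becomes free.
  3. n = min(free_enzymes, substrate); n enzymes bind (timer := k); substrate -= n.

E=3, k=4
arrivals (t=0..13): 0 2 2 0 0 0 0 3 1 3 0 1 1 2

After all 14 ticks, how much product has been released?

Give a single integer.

t=0: arr=0 -> substrate=0 bound=0 product=0
t=1: arr=2 -> substrate=0 bound=2 product=0
t=2: arr=2 -> substrate=1 bound=3 product=0
t=3: arr=0 -> substrate=1 bound=3 product=0
t=4: arr=0 -> substrate=1 bound=3 product=0
t=5: arr=0 -> substrate=0 bound=2 product=2
t=6: arr=0 -> substrate=0 bound=1 product=3
t=7: arr=3 -> substrate=1 bound=3 product=3
t=8: arr=1 -> substrate=2 bound=3 product=3
t=9: arr=3 -> substrate=4 bound=3 product=4
t=10: arr=0 -> substrate=4 bound=3 product=4
t=11: arr=1 -> substrate=3 bound=3 product=6
t=12: arr=1 -> substrate=4 bound=3 product=6
t=13: arr=2 -> substrate=5 bound=3 product=7

Answer: 7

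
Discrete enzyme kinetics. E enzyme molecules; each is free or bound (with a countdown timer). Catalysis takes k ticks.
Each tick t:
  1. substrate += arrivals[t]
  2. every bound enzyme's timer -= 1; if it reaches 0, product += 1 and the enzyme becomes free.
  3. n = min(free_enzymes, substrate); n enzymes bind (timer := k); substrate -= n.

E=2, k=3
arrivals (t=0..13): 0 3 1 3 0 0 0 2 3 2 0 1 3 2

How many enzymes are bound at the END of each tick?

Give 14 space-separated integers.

Answer: 0 2 2 2 2 2 2 2 2 2 2 2 2 2

Derivation:
t=0: arr=0 -> substrate=0 bound=0 product=0
t=1: arr=3 -> substrate=1 bound=2 product=0
t=2: arr=1 -> substrate=2 bound=2 product=0
t=3: arr=3 -> substrate=5 bound=2 product=0
t=4: arr=0 -> substrate=3 bound=2 product=2
t=5: arr=0 -> substrate=3 bound=2 product=2
t=6: arr=0 -> substrate=3 bound=2 product=2
t=7: arr=2 -> substrate=3 bound=2 product=4
t=8: arr=3 -> substrate=6 bound=2 product=4
t=9: arr=2 -> substrate=8 bound=2 product=4
t=10: arr=0 -> substrate=6 bound=2 product=6
t=11: arr=1 -> substrate=7 bound=2 product=6
t=12: arr=3 -> substrate=10 bound=2 product=6
t=13: arr=2 -> substrate=10 bound=2 product=8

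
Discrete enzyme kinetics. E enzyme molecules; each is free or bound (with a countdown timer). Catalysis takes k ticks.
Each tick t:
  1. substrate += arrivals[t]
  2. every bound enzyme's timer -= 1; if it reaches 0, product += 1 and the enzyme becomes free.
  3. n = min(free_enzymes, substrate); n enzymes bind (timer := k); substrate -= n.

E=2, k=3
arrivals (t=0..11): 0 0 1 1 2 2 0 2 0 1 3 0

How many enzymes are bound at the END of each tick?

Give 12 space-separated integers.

t=0: arr=0 -> substrate=0 bound=0 product=0
t=1: arr=0 -> substrate=0 bound=0 product=0
t=2: arr=1 -> substrate=0 bound=1 product=0
t=3: arr=1 -> substrate=0 bound=2 product=0
t=4: arr=2 -> substrate=2 bound=2 product=0
t=5: arr=2 -> substrate=3 bound=2 product=1
t=6: arr=0 -> substrate=2 bound=2 product=2
t=7: arr=2 -> substrate=4 bound=2 product=2
t=8: arr=0 -> substrate=3 bound=2 product=3
t=9: arr=1 -> substrate=3 bound=2 product=4
t=10: arr=3 -> substrate=6 bound=2 product=4
t=11: arr=0 -> substrate=5 bound=2 product=5

Answer: 0 0 1 2 2 2 2 2 2 2 2 2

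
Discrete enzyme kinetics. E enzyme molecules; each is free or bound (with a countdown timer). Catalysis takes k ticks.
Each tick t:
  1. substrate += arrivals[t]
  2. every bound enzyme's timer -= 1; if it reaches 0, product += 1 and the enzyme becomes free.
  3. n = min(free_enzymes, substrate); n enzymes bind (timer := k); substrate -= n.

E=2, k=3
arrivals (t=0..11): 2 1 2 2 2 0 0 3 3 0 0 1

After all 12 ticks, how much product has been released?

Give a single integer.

t=0: arr=2 -> substrate=0 bound=2 product=0
t=1: arr=1 -> substrate=1 bound=2 product=0
t=2: arr=2 -> substrate=3 bound=2 product=0
t=3: arr=2 -> substrate=3 bound=2 product=2
t=4: arr=2 -> substrate=5 bound=2 product=2
t=5: arr=0 -> substrate=5 bound=2 product=2
t=6: arr=0 -> substrate=3 bound=2 product=4
t=7: arr=3 -> substrate=6 bound=2 product=4
t=8: arr=3 -> substrate=9 bound=2 product=4
t=9: arr=0 -> substrate=7 bound=2 product=6
t=10: arr=0 -> substrate=7 bound=2 product=6
t=11: arr=1 -> substrate=8 bound=2 product=6

Answer: 6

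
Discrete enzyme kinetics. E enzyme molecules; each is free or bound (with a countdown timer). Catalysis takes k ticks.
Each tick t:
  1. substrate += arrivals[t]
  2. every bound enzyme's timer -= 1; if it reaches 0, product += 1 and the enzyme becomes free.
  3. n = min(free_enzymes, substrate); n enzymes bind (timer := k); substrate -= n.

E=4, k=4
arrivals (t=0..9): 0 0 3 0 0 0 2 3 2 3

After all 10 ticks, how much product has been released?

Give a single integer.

t=0: arr=0 -> substrate=0 bound=0 product=0
t=1: arr=0 -> substrate=0 bound=0 product=0
t=2: arr=3 -> substrate=0 bound=3 product=0
t=3: arr=0 -> substrate=0 bound=3 product=0
t=4: arr=0 -> substrate=0 bound=3 product=0
t=5: arr=0 -> substrate=0 bound=3 product=0
t=6: arr=2 -> substrate=0 bound=2 product=3
t=7: arr=3 -> substrate=1 bound=4 product=3
t=8: arr=2 -> substrate=3 bound=4 product=3
t=9: arr=3 -> substrate=6 bound=4 product=3

Answer: 3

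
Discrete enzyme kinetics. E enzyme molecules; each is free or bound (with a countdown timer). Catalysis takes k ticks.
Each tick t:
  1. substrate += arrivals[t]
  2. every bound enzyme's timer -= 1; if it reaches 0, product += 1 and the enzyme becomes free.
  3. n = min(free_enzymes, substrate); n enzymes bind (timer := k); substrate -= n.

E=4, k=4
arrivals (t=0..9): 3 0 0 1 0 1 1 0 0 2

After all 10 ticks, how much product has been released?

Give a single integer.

t=0: arr=3 -> substrate=0 bound=3 product=0
t=1: arr=0 -> substrate=0 bound=3 product=0
t=2: arr=0 -> substrate=0 bound=3 product=0
t=3: arr=1 -> substrate=0 bound=4 product=0
t=4: arr=0 -> substrate=0 bound=1 product=3
t=5: arr=1 -> substrate=0 bound=2 product=3
t=6: arr=1 -> substrate=0 bound=3 product=3
t=7: arr=0 -> substrate=0 bound=2 product=4
t=8: arr=0 -> substrate=0 bound=2 product=4
t=9: arr=2 -> substrate=0 bound=3 product=5

Answer: 5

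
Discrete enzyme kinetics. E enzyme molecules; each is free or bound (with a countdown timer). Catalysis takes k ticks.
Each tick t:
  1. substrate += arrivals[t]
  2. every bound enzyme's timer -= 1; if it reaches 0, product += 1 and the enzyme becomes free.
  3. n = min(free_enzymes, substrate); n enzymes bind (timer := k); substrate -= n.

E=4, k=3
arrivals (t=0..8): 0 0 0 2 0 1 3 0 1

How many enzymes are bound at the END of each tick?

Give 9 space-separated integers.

t=0: arr=0 -> substrate=0 bound=0 product=0
t=1: arr=0 -> substrate=0 bound=0 product=0
t=2: arr=0 -> substrate=0 bound=0 product=0
t=3: arr=2 -> substrate=0 bound=2 product=0
t=4: arr=0 -> substrate=0 bound=2 product=0
t=5: arr=1 -> substrate=0 bound=3 product=0
t=6: arr=3 -> substrate=0 bound=4 product=2
t=7: arr=0 -> substrate=0 bound=4 product=2
t=8: arr=1 -> substrate=0 bound=4 product=3

Answer: 0 0 0 2 2 3 4 4 4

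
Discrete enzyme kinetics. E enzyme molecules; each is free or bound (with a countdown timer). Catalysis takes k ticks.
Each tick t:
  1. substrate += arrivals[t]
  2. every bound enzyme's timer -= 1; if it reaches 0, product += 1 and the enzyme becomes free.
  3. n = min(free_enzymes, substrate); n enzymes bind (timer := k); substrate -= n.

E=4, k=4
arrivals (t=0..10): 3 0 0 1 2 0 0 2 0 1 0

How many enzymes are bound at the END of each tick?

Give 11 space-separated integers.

Answer: 3 3 3 4 3 3 3 4 2 3 3

Derivation:
t=0: arr=3 -> substrate=0 bound=3 product=0
t=1: arr=0 -> substrate=0 bound=3 product=0
t=2: arr=0 -> substrate=0 bound=3 product=0
t=3: arr=1 -> substrate=0 bound=4 product=0
t=4: arr=2 -> substrate=0 bound=3 product=3
t=5: arr=0 -> substrate=0 bound=3 product=3
t=6: arr=0 -> substrate=0 bound=3 product=3
t=7: arr=2 -> substrate=0 bound=4 product=4
t=8: arr=0 -> substrate=0 bound=2 product=6
t=9: arr=1 -> substrate=0 bound=3 product=6
t=10: arr=0 -> substrate=0 bound=3 product=6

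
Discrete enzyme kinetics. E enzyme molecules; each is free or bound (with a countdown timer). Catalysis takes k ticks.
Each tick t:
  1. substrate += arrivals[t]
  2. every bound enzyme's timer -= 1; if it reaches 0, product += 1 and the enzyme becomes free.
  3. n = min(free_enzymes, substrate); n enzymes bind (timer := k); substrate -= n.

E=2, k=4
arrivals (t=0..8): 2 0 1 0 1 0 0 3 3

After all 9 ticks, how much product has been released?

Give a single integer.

t=0: arr=2 -> substrate=0 bound=2 product=0
t=1: arr=0 -> substrate=0 bound=2 product=0
t=2: arr=1 -> substrate=1 bound=2 product=0
t=3: arr=0 -> substrate=1 bound=2 product=0
t=4: arr=1 -> substrate=0 bound=2 product=2
t=5: arr=0 -> substrate=0 bound=2 product=2
t=6: arr=0 -> substrate=0 bound=2 product=2
t=7: arr=3 -> substrate=3 bound=2 product=2
t=8: arr=3 -> substrate=4 bound=2 product=4

Answer: 4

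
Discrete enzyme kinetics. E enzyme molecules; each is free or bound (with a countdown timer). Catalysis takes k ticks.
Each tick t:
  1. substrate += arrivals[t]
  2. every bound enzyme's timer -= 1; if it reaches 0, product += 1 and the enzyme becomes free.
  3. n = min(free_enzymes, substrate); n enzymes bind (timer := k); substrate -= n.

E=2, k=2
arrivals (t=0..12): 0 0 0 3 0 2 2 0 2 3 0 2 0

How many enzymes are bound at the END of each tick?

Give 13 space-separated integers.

Answer: 0 0 0 2 2 2 2 2 2 2 2 2 2

Derivation:
t=0: arr=0 -> substrate=0 bound=0 product=0
t=1: arr=0 -> substrate=0 bound=0 product=0
t=2: arr=0 -> substrate=0 bound=0 product=0
t=3: arr=3 -> substrate=1 bound=2 product=0
t=4: arr=0 -> substrate=1 bound=2 product=0
t=5: arr=2 -> substrate=1 bound=2 product=2
t=6: arr=2 -> substrate=3 bound=2 product=2
t=7: arr=0 -> substrate=1 bound=2 product=4
t=8: arr=2 -> substrate=3 bound=2 product=4
t=9: arr=3 -> substrate=4 bound=2 product=6
t=10: arr=0 -> substrate=4 bound=2 product=6
t=11: arr=2 -> substrate=4 bound=2 product=8
t=12: arr=0 -> substrate=4 bound=2 product=8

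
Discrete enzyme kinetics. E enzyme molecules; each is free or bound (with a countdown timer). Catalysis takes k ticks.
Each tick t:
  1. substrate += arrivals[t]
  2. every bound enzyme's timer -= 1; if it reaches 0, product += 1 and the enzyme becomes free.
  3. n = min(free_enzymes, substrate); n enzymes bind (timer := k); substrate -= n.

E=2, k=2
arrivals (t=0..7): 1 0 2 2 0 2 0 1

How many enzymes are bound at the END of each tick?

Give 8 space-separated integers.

t=0: arr=1 -> substrate=0 bound=1 product=0
t=1: arr=0 -> substrate=0 bound=1 product=0
t=2: arr=2 -> substrate=0 bound=2 product=1
t=3: arr=2 -> substrate=2 bound=2 product=1
t=4: arr=0 -> substrate=0 bound=2 product=3
t=5: arr=2 -> substrate=2 bound=2 product=3
t=6: arr=0 -> substrate=0 bound=2 product=5
t=7: arr=1 -> substrate=1 bound=2 product=5

Answer: 1 1 2 2 2 2 2 2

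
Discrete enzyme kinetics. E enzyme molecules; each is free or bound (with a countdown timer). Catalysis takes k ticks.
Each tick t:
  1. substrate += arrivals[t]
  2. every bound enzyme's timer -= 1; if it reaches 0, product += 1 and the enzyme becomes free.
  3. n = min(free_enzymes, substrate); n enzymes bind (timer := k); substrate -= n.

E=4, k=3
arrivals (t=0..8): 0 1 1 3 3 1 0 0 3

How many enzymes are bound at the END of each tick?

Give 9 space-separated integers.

Answer: 0 1 2 4 4 4 4 4 4

Derivation:
t=0: arr=0 -> substrate=0 bound=0 product=0
t=1: arr=1 -> substrate=0 bound=1 product=0
t=2: arr=1 -> substrate=0 bound=2 product=0
t=3: arr=3 -> substrate=1 bound=4 product=0
t=4: arr=3 -> substrate=3 bound=4 product=1
t=5: arr=1 -> substrate=3 bound=4 product=2
t=6: arr=0 -> substrate=1 bound=4 product=4
t=7: arr=0 -> substrate=0 bound=4 product=5
t=8: arr=3 -> substrate=2 bound=4 product=6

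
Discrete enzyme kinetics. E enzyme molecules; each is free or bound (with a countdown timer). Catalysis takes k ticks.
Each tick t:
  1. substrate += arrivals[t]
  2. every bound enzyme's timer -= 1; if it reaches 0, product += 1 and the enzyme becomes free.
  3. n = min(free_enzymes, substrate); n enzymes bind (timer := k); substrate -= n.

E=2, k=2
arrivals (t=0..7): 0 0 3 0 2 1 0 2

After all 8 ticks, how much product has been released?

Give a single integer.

t=0: arr=0 -> substrate=0 bound=0 product=0
t=1: arr=0 -> substrate=0 bound=0 product=0
t=2: arr=3 -> substrate=1 bound=2 product=0
t=3: arr=0 -> substrate=1 bound=2 product=0
t=4: arr=2 -> substrate=1 bound=2 product=2
t=5: arr=1 -> substrate=2 bound=2 product=2
t=6: arr=0 -> substrate=0 bound=2 product=4
t=7: arr=2 -> substrate=2 bound=2 product=4

Answer: 4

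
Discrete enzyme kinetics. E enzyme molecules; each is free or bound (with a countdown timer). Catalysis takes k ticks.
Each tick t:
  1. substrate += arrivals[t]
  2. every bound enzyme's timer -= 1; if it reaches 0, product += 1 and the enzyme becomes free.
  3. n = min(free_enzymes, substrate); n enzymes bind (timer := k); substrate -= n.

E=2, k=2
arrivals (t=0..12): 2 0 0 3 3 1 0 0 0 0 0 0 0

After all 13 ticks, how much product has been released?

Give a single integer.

t=0: arr=2 -> substrate=0 bound=2 product=0
t=1: arr=0 -> substrate=0 bound=2 product=0
t=2: arr=0 -> substrate=0 bound=0 product=2
t=3: arr=3 -> substrate=1 bound=2 product=2
t=4: arr=3 -> substrate=4 bound=2 product=2
t=5: arr=1 -> substrate=3 bound=2 product=4
t=6: arr=0 -> substrate=3 bound=2 product=4
t=7: arr=0 -> substrate=1 bound=2 product=6
t=8: arr=0 -> substrate=1 bound=2 product=6
t=9: arr=0 -> substrate=0 bound=1 product=8
t=10: arr=0 -> substrate=0 bound=1 product=8
t=11: arr=0 -> substrate=0 bound=0 product=9
t=12: arr=0 -> substrate=0 bound=0 product=9

Answer: 9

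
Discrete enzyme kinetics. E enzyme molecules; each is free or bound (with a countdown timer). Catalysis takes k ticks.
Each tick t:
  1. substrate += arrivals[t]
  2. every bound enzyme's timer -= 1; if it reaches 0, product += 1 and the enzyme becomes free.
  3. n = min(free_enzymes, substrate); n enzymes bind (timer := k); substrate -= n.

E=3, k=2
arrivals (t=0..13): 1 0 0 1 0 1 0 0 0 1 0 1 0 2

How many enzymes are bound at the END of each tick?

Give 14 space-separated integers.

Answer: 1 1 0 1 1 1 1 0 0 1 1 1 1 2

Derivation:
t=0: arr=1 -> substrate=0 bound=1 product=0
t=1: arr=0 -> substrate=0 bound=1 product=0
t=2: arr=0 -> substrate=0 bound=0 product=1
t=3: arr=1 -> substrate=0 bound=1 product=1
t=4: arr=0 -> substrate=0 bound=1 product=1
t=5: arr=1 -> substrate=0 bound=1 product=2
t=6: arr=0 -> substrate=0 bound=1 product=2
t=7: arr=0 -> substrate=0 bound=0 product=3
t=8: arr=0 -> substrate=0 bound=0 product=3
t=9: arr=1 -> substrate=0 bound=1 product=3
t=10: arr=0 -> substrate=0 bound=1 product=3
t=11: arr=1 -> substrate=0 bound=1 product=4
t=12: arr=0 -> substrate=0 bound=1 product=4
t=13: arr=2 -> substrate=0 bound=2 product=5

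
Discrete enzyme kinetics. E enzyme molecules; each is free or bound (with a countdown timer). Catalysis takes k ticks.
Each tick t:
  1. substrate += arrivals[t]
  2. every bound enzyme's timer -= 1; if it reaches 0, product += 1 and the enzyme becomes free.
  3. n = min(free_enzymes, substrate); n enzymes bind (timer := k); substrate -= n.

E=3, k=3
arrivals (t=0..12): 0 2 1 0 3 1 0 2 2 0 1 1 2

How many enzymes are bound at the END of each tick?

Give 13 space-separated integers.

Answer: 0 2 3 3 3 3 3 3 3 3 3 3 3

Derivation:
t=0: arr=0 -> substrate=0 bound=0 product=0
t=1: arr=2 -> substrate=0 bound=2 product=0
t=2: arr=1 -> substrate=0 bound=3 product=0
t=3: arr=0 -> substrate=0 bound=3 product=0
t=4: arr=3 -> substrate=1 bound=3 product=2
t=5: arr=1 -> substrate=1 bound=3 product=3
t=6: arr=0 -> substrate=1 bound=3 product=3
t=7: arr=2 -> substrate=1 bound=3 product=5
t=8: arr=2 -> substrate=2 bound=3 product=6
t=9: arr=0 -> substrate=2 bound=3 product=6
t=10: arr=1 -> substrate=1 bound=3 product=8
t=11: arr=1 -> substrate=1 bound=3 product=9
t=12: arr=2 -> substrate=3 bound=3 product=9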